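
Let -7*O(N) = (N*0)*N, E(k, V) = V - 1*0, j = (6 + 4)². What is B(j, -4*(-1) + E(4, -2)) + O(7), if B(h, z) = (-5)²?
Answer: 25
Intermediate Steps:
j = 100 (j = 10² = 100)
E(k, V) = V (E(k, V) = V + 0 = V)
B(h, z) = 25
O(N) = 0 (O(N) = -N*0*N/7 = -0*N = -⅐*0 = 0)
B(j, -4*(-1) + E(4, -2)) + O(7) = 25 + 0 = 25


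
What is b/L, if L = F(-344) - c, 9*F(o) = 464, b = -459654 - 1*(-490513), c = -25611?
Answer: 277731/230963 ≈ 1.2025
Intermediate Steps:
b = 30859 (b = -459654 + 490513 = 30859)
F(o) = 464/9 (F(o) = (1/9)*464 = 464/9)
L = 230963/9 (L = 464/9 - 1*(-25611) = 464/9 + 25611 = 230963/9 ≈ 25663.)
b/L = 30859/(230963/9) = 30859*(9/230963) = 277731/230963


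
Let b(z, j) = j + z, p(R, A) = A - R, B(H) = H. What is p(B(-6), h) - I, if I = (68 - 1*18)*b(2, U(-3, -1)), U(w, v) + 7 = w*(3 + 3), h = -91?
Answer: 1065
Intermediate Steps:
U(w, v) = -7 + 6*w (U(w, v) = -7 + w*(3 + 3) = -7 + w*6 = -7 + 6*w)
I = -1150 (I = (68 - 1*18)*((-7 + 6*(-3)) + 2) = (68 - 18)*((-7 - 18) + 2) = 50*(-25 + 2) = 50*(-23) = -1150)
p(B(-6), h) - I = (-91 - 1*(-6)) - 1*(-1150) = (-91 + 6) + 1150 = -85 + 1150 = 1065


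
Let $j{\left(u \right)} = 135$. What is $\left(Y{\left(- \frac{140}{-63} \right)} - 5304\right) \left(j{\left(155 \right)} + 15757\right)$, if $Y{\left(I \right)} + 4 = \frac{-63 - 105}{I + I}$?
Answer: $- \frac{424777268}{5} \approx -8.4955 \cdot 10^{7}$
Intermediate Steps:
$Y{\left(I \right)} = -4 - \frac{84}{I}$ ($Y{\left(I \right)} = -4 + \frac{-63 - 105}{I + I} = -4 - \frac{168}{2 I} = -4 - 168 \frac{1}{2 I} = -4 - \frac{84}{I}$)
$\left(Y{\left(- \frac{140}{-63} \right)} - 5304\right) \left(j{\left(155 \right)} + 15757\right) = \left(\left(-4 - \frac{84}{\left(-140\right) \frac{1}{-63}}\right) - 5304\right) \left(135 + 15757\right) = \left(\left(-4 - \frac{84}{\left(-140\right) \left(- \frac{1}{63}\right)}\right) - 5304\right) 15892 = \left(\left(-4 - \frac{84}{\frac{20}{9}}\right) - 5304\right) 15892 = \left(\left(-4 - \frac{189}{5}\right) - 5304\right) 15892 = \left(- \frac{209}{5} - 5304\right) 15892 = \left(- \frac{26729}{5}\right) 15892 = - \frac{424777268}{5}$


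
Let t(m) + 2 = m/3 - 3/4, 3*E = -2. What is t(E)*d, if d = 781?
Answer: -83567/36 ≈ -2321.3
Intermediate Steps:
E = -⅔ (E = (⅓)*(-2) = -⅔ ≈ -0.66667)
t(m) = -11/4 + m/3 (t(m) = -2 + (m/3 - 3/4) = -2 + (m*(⅓) - 3*¼) = -2 + (m/3 - ¾) = -2 + (-¾ + m/3) = -11/4 + m/3)
t(E)*d = (-11/4 + (⅓)*(-⅔))*781 = (-11/4 - 2/9)*781 = -107/36*781 = -83567/36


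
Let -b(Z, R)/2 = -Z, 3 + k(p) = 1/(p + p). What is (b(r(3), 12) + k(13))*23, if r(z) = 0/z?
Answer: -1771/26 ≈ -68.115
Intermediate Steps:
r(z) = 0
k(p) = -3 + 1/(2*p) (k(p) = -3 + 1/(p + p) = -3 + 1/(2*p))
b(Z, R) = 2*Z (b(Z, R) = -(-2)*Z = 2*Z)
(b(r(3), 12) + k(13))*23 = (2*0 + (-3 + (½)/13))*23 = (0 + (-3 + (½)*(1/13)))*23 = (0 + (-3 + 1/26))*23 = (0 - 77/26)*23 = -77/26*23 = -1771/26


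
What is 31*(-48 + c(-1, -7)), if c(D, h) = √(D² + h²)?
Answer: -1488 + 155*√2 ≈ -1268.8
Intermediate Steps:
31*(-48 + c(-1, -7)) = 31*(-48 + √((-1)² + (-7)²)) = 31*(-48 + √(1 + 49)) = 31*(-48 + √50) = 31*(-48 + 5*√2) = -1488 + 155*√2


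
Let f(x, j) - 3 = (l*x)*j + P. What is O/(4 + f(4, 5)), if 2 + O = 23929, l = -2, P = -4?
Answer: -23927/37 ≈ -646.68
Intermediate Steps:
f(x, j) = -1 - 2*j*x (f(x, j) = 3 + ((-2*x)*j - 4) = 3 + (-2*j*x - 4) = 3 + (-4 - 2*j*x) = -1 - 2*j*x)
O = 23927 (O = -2 + 23929 = 23927)
O/(4 + f(4, 5)) = 23927/(4 + (-1 - 2*5*4)) = 23927/(4 + (-1 - 40)) = 23927/(4 - 41) = 23927/(-37) = 23927*(-1/37) = -23927/37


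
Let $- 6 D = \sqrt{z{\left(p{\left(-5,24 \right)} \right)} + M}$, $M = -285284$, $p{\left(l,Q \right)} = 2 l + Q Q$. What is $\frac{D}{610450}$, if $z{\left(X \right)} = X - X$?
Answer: $- \frac{i \sqrt{71321}}{1831350} \approx - 0.00014583 i$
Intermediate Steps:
$p{\left(l,Q \right)} = Q^{2} + 2 l$ ($p{\left(l,Q \right)} = 2 l + Q^{2} = Q^{2} + 2 l$)
$z{\left(X \right)} = 0$
$D = - \frac{i \sqrt{71321}}{3}$ ($D = - \frac{\sqrt{0 - 285284}}{6} = - \frac{\sqrt{-285284}}{6} = - \frac{2 i \sqrt{71321}}{6} = - \frac{i \sqrt{71321}}{3} \approx - 89.02 i$)
$\frac{D}{610450} = \frac{\left(- \frac{1}{3}\right) i \sqrt{71321}}{610450} = - \frac{i \sqrt{71321}}{3} \cdot \frac{1}{610450} = - \frac{i \sqrt{71321}}{1831350}$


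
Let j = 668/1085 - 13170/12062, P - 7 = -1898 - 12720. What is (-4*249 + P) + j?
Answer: -102129627462/6543635 ≈ -15607.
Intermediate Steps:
P = -14611 (P = 7 + (-1898 - 12720) = 7 - 14618 = -14611)
j = -3116017/6543635 (j = 668*(1/1085) - 13170*1/12062 = 668/1085 - 6585/6031 = -3116017/6543635 ≈ -0.47619)
(-4*249 + P) + j = (-4*249 - 14611) - 3116017/6543635 = (-996 - 14611) - 3116017/6543635 = -15607 - 3116017/6543635 = -102129627462/6543635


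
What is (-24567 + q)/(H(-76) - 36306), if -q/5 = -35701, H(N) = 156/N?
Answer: -2924822/689853 ≈ -4.2398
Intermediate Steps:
q = 178505 (q = -5*(-35701) = 178505)
(-24567 + q)/(H(-76) - 36306) = (-24567 + 178505)/(156/(-76) - 36306) = 153938/(156*(-1/76) - 36306) = 153938/(-39/19 - 36306) = 153938/(-689853/19) = 153938*(-19/689853) = -2924822/689853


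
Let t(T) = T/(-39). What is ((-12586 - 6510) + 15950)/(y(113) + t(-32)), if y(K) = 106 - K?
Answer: 122694/241 ≈ 509.10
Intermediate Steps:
t(T) = -T/39 (t(T) = T*(-1/39) = -T/39)
((-12586 - 6510) + 15950)/(y(113) + t(-32)) = ((-12586 - 6510) + 15950)/((106 - 1*113) - 1/39*(-32)) = (-19096 + 15950)/((106 - 113) + 32/39) = -3146/(-7 + 32/39) = -3146/(-241/39) = -3146*(-39/241) = 122694/241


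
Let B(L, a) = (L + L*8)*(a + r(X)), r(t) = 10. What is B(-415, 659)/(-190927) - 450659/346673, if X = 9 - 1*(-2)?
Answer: 14720642534/1248853507 ≈ 11.787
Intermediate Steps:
X = 11 (X = 9 + 2 = 11)
B(L, a) = 9*L*(10 + a) (B(L, a) = (L + L*8)*(a + 10) = (L + 8*L)*(10 + a) = (9*L)*(10 + a) = 9*L*(10 + a))
B(-415, 659)/(-190927) - 450659/346673 = (9*(-415)*(10 + 659))/(-190927) - 450659/346673 = (9*(-415)*669)*(-1/190927) - 450659*1/346673 = -2498715*(-1/190927) - 8503/6541 = 2498715/190927 - 8503/6541 = 14720642534/1248853507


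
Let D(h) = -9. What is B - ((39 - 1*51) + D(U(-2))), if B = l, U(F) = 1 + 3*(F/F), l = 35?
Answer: 56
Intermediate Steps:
U(F) = 4 (U(F) = 1 + 3*1 = 1 + 3 = 4)
B = 35
B - ((39 - 1*51) + D(U(-2))) = 35 - ((39 - 1*51) - 9) = 35 - ((39 - 51) - 9) = 35 - (-12 - 9) = 35 - 1*(-21) = 35 + 21 = 56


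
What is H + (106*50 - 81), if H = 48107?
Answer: 53326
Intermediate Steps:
H + (106*50 - 81) = 48107 + (106*50 - 81) = 48107 + (5300 - 81) = 48107 + 5219 = 53326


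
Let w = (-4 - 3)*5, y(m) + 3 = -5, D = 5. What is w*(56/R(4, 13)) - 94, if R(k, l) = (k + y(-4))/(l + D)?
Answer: 8726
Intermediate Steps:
y(m) = -8 (y(m) = -3 - 5 = -8)
R(k, l) = (-8 + k)/(5 + l) (R(k, l) = (k - 8)/(l + 5) = (-8 + k)/(5 + l))
w = -35 (w = -7*5 = -35)
w*(56/R(4, 13)) - 94 = -1960/((-8 + 4)/(5 + 13)) - 94 = -1960/(-4/18) - 94 = -1960/((1/18)*(-4)) - 94 = -1960/(-2/9) - 94 = -1960*(-9)/2 - 94 = -35*(-252) - 94 = 8820 - 94 = 8726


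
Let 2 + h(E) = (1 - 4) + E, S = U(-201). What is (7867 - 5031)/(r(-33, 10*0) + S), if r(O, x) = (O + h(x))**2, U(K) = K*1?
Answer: 2836/1243 ≈ 2.2816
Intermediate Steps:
U(K) = K
S = -201
h(E) = -5 + E (h(E) = -2 + ((1 - 4) + E) = -2 + (-3 + E) = -5 + E)
r(O, x) = (-5 + O + x)**2 (r(O, x) = (O + (-5 + x))**2 = (-5 + O + x)**2)
(7867 - 5031)/(r(-33, 10*0) + S) = (7867 - 5031)/((-5 - 33 + 10*0)**2 - 201) = 2836/((-5 - 33 + 0)**2 - 201) = 2836/((-38)**2 - 201) = 2836/(1444 - 201) = 2836/1243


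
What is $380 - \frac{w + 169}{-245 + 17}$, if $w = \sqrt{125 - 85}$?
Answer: $\frac{86809}{228} + \frac{\sqrt{10}}{114} \approx 380.77$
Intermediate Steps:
$w = 2 \sqrt{10}$ ($w = \sqrt{40} = 2 \sqrt{10} \approx 6.3246$)
$380 - \frac{w + 169}{-245 + 17} = 380 - \frac{2 \sqrt{10} + 169}{-245 + 17} = 380 - \frac{169 + 2 \sqrt{10}}{-228} = 380 - \left(169 + 2 \sqrt{10}\right) \left(- \frac{1}{228}\right) = 380 - \left(- \frac{169}{228} - \frac{\sqrt{10}}{114}\right) = 380 + \left(\frac{169}{228} + \frac{\sqrt{10}}{114}\right) = \frac{86809}{228} + \frac{\sqrt{10}}{114}$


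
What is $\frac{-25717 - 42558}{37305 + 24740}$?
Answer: $- \frac{13655}{12409} \approx -1.1004$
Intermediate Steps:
$\frac{-25717 - 42558}{37305 + 24740} = - \frac{68275}{62045} = \left(-68275\right) \frac{1}{62045} = - \frac{13655}{12409}$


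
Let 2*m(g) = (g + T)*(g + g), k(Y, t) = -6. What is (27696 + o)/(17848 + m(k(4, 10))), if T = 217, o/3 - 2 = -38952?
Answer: -44577/8291 ≈ -5.3766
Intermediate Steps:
o = -116850 (o = 6 + 3*(-38952) = 6 - 116856 = -116850)
m(g) = g*(217 + g) (m(g) = ((g + 217)*(g + g))/2 = ((217 + g)*(2*g))/2 = (2*g*(217 + g))/2 = g*(217 + g))
(27696 + o)/(17848 + m(k(4, 10))) = (27696 - 116850)/(17848 - 6*(217 - 6)) = -89154/(17848 - 6*211) = -89154/(17848 - 1266) = -89154/16582 = -89154*1/16582 = -44577/8291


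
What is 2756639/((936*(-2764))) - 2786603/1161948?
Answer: -867691911707/250506693216 ≈ -3.4637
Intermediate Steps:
2756639/((936*(-2764))) - 2786603/1161948 = 2756639/(-2587104) - 2786603*1/1161948 = 2756639*(-1/2587104) - 2786603/1161948 = -2756639/2587104 - 2786603/1161948 = -867691911707/250506693216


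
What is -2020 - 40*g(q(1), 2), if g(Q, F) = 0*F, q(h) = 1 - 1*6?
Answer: -2020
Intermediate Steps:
q(h) = -5 (q(h) = 1 - 6 = -5)
g(Q, F) = 0
-2020 - 40*g(q(1), 2) = -2020 - 40*0 = -2020 - 1*0 = -2020 + 0 = -2020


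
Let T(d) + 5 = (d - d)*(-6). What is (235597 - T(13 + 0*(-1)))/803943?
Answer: 26178/89327 ≈ 0.29306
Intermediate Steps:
T(d) = -5 (T(d) = -5 + (d - d)*(-6) = -5 + 0*(-6) = -5 + 0 = -5)
(235597 - T(13 + 0*(-1)))/803943 = (235597 - 1*(-5))/803943 = (235597 + 5)*(1/803943) = 235602*(1/803943) = 26178/89327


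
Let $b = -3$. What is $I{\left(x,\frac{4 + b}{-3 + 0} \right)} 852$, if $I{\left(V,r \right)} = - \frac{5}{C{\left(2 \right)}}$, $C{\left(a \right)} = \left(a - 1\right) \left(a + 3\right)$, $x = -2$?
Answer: $-852$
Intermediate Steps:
$C{\left(a \right)} = \left(-1 + a\right) \left(3 + a\right)$
$I{\left(V,r \right)} = -1$ ($I{\left(V,r \right)} = - \frac{5}{-3 + 2^{2} + 2 \cdot 2} = - \frac{5}{-3 + 4 + 4} = - \frac{5}{5} = \left(-5\right) \frac{1}{5} = -1$)
$I{\left(x,\frac{4 + b}{-3 + 0} \right)} 852 = \left(-1\right) 852 = -852$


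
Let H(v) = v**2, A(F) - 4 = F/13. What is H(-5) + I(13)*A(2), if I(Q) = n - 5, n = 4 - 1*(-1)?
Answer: 25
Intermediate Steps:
A(F) = 4 + F/13
n = 5 (n = 4 + 1 = 5)
I(Q) = 0 (I(Q) = 5 - 5 = 0)
H(-5) + I(13)*A(2) = (-5)**2 + 0*(4 + (1/13)*2) = 25 + 0*(4 + 2/13) = 25 + 0*(54/13) = 25 + 0 = 25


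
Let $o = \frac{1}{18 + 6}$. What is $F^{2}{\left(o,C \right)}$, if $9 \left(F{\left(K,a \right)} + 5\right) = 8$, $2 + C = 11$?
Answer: $\frac{1369}{81} \approx 16.901$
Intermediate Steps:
$C = 9$ ($C = -2 + 11 = 9$)
$o = \frac{1}{24} \approx 0.041667$
$F{\left(K,a \right)} = - \frac{37}{9}$ ($F{\left(K,a \right)} = -5 + \frac{1}{9} \cdot 8 = -5 + \frac{8}{9} = - \frac{37}{9}$)
$F^{2}{\left(o,C \right)} = \left(- \frac{37}{9}\right)^{2} = \frac{1369}{81}$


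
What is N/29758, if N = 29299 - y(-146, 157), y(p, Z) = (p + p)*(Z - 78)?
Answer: 52367/29758 ≈ 1.7598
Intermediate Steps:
y(p, Z) = 2*p*(-78 + Z) (y(p, Z) = (2*p)*(-78 + Z) = 2*p*(-78 + Z))
N = 52367 (N = 29299 - 2*(-146)*(-78 + 157) = 29299 - 2*(-146)*79 = 29299 - 1*(-23068) = 29299 + 23068 = 52367)
N/29758 = 52367/29758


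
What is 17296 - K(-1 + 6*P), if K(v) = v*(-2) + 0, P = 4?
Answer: 17342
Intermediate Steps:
K(v) = -2*v (K(v) = -2*v + 0 = -2*v)
17296 - K(-1 + 6*P) = 17296 - (-2)*(-1 + 6*4) = 17296 - (-2)*(-1 + 24) = 17296 - (-2)*23 = 17296 - 1*(-46) = 17296 + 46 = 17342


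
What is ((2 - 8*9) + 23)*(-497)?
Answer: 23359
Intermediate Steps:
((2 - 8*9) + 23)*(-497) = ((2 - 72) + 23)*(-497) = (-70 + 23)*(-497) = -47*(-497) = 23359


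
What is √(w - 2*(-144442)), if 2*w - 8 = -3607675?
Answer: I*√6059798/2 ≈ 1230.8*I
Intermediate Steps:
w = -3607667/2 (w = 4 + (½)*(-3607675) = 4 - 3607675/2 = -3607667/2 ≈ -1.8038e+6)
√(w - 2*(-144442)) = √(-3607667/2 - 2*(-144442)) = √(-3607667/2 + 288884) = √(-3029899/2) = I*√6059798/2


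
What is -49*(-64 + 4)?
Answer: 2940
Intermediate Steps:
-49*(-64 + 4) = -49*(-60) = 2940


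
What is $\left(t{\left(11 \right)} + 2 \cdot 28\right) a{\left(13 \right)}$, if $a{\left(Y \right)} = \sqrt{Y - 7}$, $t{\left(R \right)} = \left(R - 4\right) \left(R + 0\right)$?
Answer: $133 \sqrt{6} \approx 325.78$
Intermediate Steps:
$t{\left(R \right)} = R \left(-4 + R\right)$ ($t{\left(R \right)} = \left(-4 + R\right) R = R \left(-4 + R\right)$)
$a{\left(Y \right)} = \sqrt{-7 + Y}$
$\left(t{\left(11 \right)} + 2 \cdot 28\right) a{\left(13 \right)} = \left(11 \left(-4 + 11\right) + 2 \cdot 28\right) \sqrt{-7 + 13} = \left(11 \cdot 7 + 56\right) \sqrt{6} = \left(77 + 56\right) \sqrt{6} = 133 \sqrt{6}$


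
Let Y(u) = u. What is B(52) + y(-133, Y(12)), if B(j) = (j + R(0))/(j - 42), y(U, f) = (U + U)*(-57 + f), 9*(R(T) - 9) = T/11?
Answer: 119761/10 ≈ 11976.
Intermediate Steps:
R(T) = 9 + T/99 (R(T) = 9 + (T/11)/9 = 9 + T/99)
y(U, f) = 2*U*(-57 + f) (y(U, f) = (2*U)*(-57 + f) = 2*U*(-57 + f))
B(j) = (9 + j)/(-42 + j) (B(j) = (j + (9 + (1/99)*0))/(j - 42) = (j + (9 + 0))/(-42 + j) = (j + 9)/(-42 + j) = (9 + j)/(-42 + j))
B(52) + y(-133, Y(12)) = (9 + 52)/(-42 + 52) + 2*(-133)*(-57 + 12) = 61/10 + 2*(-133)*(-45) = (1/10)*61 + 11970 = 61/10 + 11970 = 119761/10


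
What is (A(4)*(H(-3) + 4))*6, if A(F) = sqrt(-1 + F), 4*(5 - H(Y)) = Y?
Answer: 117*sqrt(3)/2 ≈ 101.32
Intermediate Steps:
H(Y) = 5 - Y/4
(A(4)*(H(-3) + 4))*6 = (sqrt(-1 + 4)*((5 - 1/4*(-3)) + 4))*6 = (sqrt(3)*((5 + 3/4) + 4))*6 = (sqrt(3)*(23/4 + 4))*6 = (sqrt(3)*(39/4))*6 = (39*sqrt(3)/4)*6 = 117*sqrt(3)/2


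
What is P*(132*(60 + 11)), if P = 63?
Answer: 590436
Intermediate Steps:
P*(132*(60 + 11)) = 63*(132*(60 + 11)) = 63*(132*71) = 63*9372 = 590436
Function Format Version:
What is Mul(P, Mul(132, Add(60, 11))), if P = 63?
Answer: 590436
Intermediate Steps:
Mul(P, Mul(132, Add(60, 11))) = Mul(63, Mul(132, Add(60, 11))) = Mul(63, Mul(132, 71)) = Mul(63, 9372) = 590436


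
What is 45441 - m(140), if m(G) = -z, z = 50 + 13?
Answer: 45504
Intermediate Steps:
z = 63
m(G) = -63 (m(G) = -1*63 = -63)
45441 - m(140) = 45441 - 1*(-63) = 45441 + 63 = 45504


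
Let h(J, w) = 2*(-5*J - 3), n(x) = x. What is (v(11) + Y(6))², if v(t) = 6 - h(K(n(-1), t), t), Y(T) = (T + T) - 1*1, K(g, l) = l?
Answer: 17689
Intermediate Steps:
h(J, w) = -6 - 10*J (h(J, w) = 2*(-3 - 5*J) = -6 - 10*J)
Y(T) = -1 + 2*T (Y(T) = 2*T - 1 = -1 + 2*T)
v(t) = 12 + 10*t (v(t) = 6 - (-6 - 10*t) = 6 + (6 + 10*t) = 12 + 10*t)
(v(11) + Y(6))² = ((12 + 10*11) + (-1 + 2*6))² = ((12 + 110) + (-1 + 12))² = (122 + 11)² = 133² = 17689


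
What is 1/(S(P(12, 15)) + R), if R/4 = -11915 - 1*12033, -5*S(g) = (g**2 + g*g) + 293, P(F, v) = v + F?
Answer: -5/480711 ≈ -1.0401e-5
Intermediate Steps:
P(F, v) = F + v
S(g) = -293/5 - 2*g**2/5 (S(g) = -((g**2 + g*g) + 293)/5 = -((g**2 + g**2) + 293)/5 = -(2*g**2 + 293)/5 = -(293 + 2*g**2)/5 = -293/5 - 2*g**2/5)
R = -95792 (R = 4*(-11915 - 1*12033) = 4*(-11915 - 12033) = 4*(-23948) = -95792)
1/(S(P(12, 15)) + R) = 1/((-293/5 - 2*(12 + 15)**2/5) - 95792) = 1/((-293/5 - 2/5*27**2) - 95792) = 1/((-293/5 - 2/5*729) - 95792) = 1/((-293/5 - 1458/5) - 95792) = 1/(-1751/5 - 95792) = 1/(-480711/5) = -5/480711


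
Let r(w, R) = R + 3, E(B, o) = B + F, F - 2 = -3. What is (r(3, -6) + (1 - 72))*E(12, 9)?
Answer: -814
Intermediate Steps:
F = -1 (F = 2 - 3 = -1)
E(B, o) = -1 + B (E(B, o) = B - 1 = -1 + B)
r(w, R) = 3 + R
(r(3, -6) + (1 - 72))*E(12, 9) = ((3 - 6) + (1 - 72))*(-1 + 12) = (-3 - 71)*11 = -74*11 = -814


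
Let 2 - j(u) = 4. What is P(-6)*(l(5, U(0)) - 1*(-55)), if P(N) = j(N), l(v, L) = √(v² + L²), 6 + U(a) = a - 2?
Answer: -110 - 2*√89 ≈ -128.87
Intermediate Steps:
U(a) = -8 + a (U(a) = -6 + (a - 2) = -6 + (-2 + a) = -8 + a)
j(u) = -2 (j(u) = 2 - 1*4 = 2 - 4 = -2)
l(v, L) = √(L² + v²)
P(N) = -2
P(-6)*(l(5, U(0)) - 1*(-55)) = -2*(√((-8 + 0)² + 5²) - 1*(-55)) = -2*(√((-8)² + 25) + 55) = -2*(√(64 + 25) + 55) = -2*(√89 + 55) = -2*(55 + √89) = -110 - 2*√89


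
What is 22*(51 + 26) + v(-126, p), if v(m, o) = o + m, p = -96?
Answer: 1472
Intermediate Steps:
v(m, o) = m + o
22*(51 + 26) + v(-126, p) = 22*(51 + 26) + (-126 - 96) = 22*77 - 222 = 1694 - 222 = 1472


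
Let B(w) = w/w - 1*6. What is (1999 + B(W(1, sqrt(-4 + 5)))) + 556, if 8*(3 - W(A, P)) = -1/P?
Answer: 2550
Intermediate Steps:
W(A, P) = 3 + 1/(8*P) (W(A, P) = 3 - (-1)/(8*P) = 3 + 1/(8*P))
B(w) = -5 (B(w) = 1 - 6 = -5)
(1999 + B(W(1, sqrt(-4 + 5)))) + 556 = (1999 - 5) + 556 = 1994 + 556 = 2550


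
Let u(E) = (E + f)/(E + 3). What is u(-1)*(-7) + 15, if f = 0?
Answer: 37/2 ≈ 18.500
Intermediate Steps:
u(E) = E/(3 + E) (u(E) = (E + 0)/(E + 3) = E/(3 + E))
u(-1)*(-7) + 15 = -1/(3 - 1)*(-7) + 15 = -1/2*(-7) + 15 = 7/2 + 15 = 37/2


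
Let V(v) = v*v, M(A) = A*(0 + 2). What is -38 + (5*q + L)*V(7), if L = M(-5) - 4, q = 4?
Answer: 256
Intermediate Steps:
M(A) = 2*A (M(A) = A*2 = 2*A)
L = -14 (L = 2*(-5) - 4 = -10 - 4 = -14)
V(v) = v²
-38 + (5*q + L)*V(7) = -38 + (5*4 - 14)*7² = -38 + (20 - 14)*49 = -38 + 6*49 = -38 + 294 = 256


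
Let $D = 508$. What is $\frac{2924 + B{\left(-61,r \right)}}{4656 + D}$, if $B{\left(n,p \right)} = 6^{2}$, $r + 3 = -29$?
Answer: $\frac{740}{1291} \approx 0.5732$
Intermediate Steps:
$r = -32$ ($r = -3 - 29 = -32$)
$B{\left(n,p \right)} = 36$
$\frac{2924 + B{\left(-61,r \right)}}{4656 + D} = \frac{2924 + 36}{4656 + 508} = \frac{2960}{5164} = 2960 \cdot \frac{1}{5164} = \frac{740}{1291}$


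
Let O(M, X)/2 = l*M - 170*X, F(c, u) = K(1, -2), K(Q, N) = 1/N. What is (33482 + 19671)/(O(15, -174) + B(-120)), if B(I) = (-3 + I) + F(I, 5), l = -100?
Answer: 106306/112073 ≈ 0.94854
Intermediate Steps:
F(c, u) = -½ (F(c, u) = 1/(-2) = -½)
B(I) = -7/2 + I (B(I) = (-3 + I) - ½ = -7/2 + I)
O(M, X) = -340*X - 200*M (O(M, X) = 2*(-100*M - 170*X) = 2*(-170*X - 100*M) = -340*X - 200*M)
(33482 + 19671)/(O(15, -174) + B(-120)) = (33482 + 19671)/((-340*(-174) - 200*15) + (-7/2 - 120)) = 53153/((59160 - 3000) - 247/2) = 53153/(56160 - 247/2) = 53153/(112073/2) = 53153*(2/112073) = 106306/112073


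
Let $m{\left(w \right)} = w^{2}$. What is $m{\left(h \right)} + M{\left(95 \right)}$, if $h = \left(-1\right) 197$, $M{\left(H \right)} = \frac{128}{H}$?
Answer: $\frac{3686983}{95} \approx 38810.0$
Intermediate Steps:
$h = -197$
$m{\left(h \right)} + M{\left(95 \right)} = \left(-197\right)^{2} + \frac{128}{95} = 38809 + 128 \cdot \frac{1}{95} = 38809 + \frac{128}{95} = \frac{3686983}{95}$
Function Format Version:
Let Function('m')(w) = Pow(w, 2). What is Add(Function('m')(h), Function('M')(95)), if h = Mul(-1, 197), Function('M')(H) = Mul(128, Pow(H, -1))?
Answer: Rational(3686983, 95) ≈ 38810.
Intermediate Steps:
h = -197
Add(Function('m')(h), Function('M')(95)) = Add(Pow(-197, 2), Mul(128, Pow(95, -1))) = Add(38809, Mul(128, Rational(1, 95))) = Add(38809, Rational(128, 95)) = Rational(3686983, 95)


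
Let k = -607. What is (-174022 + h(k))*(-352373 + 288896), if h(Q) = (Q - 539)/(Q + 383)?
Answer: 1237159811007/112 ≈ 1.1046e+10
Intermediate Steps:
h(Q) = (-539 + Q)/(383 + Q)
(-174022 + h(k))*(-352373 + 288896) = (-174022 + (-539 - 607)/(383 - 607))*(-352373 + 288896) = (-174022 - 1146/(-224))*(-63477) = (-174022 - 1/224*(-1146))*(-63477) = (-174022 + 573/112)*(-63477) = -19489891/112*(-63477) = 1237159811007/112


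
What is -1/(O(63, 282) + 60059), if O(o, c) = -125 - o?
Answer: -1/59871 ≈ -1.6703e-5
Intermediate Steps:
-1/(O(63, 282) + 60059) = -1/((-125 - 1*63) + 60059) = -1/((-125 - 63) + 60059) = -1/(-188 + 60059) = -1/59871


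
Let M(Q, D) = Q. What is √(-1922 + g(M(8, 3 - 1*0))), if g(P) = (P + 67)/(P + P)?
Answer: I*√30677/4 ≈ 43.787*I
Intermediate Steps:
g(P) = (67 + P)/(2*P) (g(P) = (67 + P)/((2*P)) = (67 + P)*(1/(2*P)) = (67 + P)/(2*P))
√(-1922 + g(M(8, 3 - 1*0))) = √(-1922 + (½)*(67 + 8)/8) = √(-1922 + (½)*(⅛)*75) = √(-1922 + 75/16) = √(-30677/16) = I*√30677/4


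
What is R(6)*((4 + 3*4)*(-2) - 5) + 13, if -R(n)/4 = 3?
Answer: 457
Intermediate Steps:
R(n) = -12 (R(n) = -4*3 = -12)
R(6)*((4 + 3*4)*(-2) - 5) + 13 = -12*((4 + 3*4)*(-2) - 5) + 13 = -12*((4 + 12)*(-2) - 5) + 13 = -12*(16*(-2) - 5) + 13 = -12*(-32 - 5) + 13 = -12*(-37) + 13 = 444 + 13 = 457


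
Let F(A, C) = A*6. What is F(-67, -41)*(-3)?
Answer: 1206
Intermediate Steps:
F(A, C) = 6*A
F(-67, -41)*(-3) = (6*(-67))*(-3) = -402*(-3) = 1206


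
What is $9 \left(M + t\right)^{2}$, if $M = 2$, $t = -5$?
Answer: $81$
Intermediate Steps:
$9 \left(M + t\right)^{2} = 9 \left(2 - 5\right)^{2} = 9 \left(-3\right)^{2} = 9 \cdot 9 = 81$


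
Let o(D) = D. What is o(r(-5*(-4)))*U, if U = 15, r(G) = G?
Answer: 300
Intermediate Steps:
o(r(-5*(-4)))*U = -5*(-4)*15 = 20*15 = 300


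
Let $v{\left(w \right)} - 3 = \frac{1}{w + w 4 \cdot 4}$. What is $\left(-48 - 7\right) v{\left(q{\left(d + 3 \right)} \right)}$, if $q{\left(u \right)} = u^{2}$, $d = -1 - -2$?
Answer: $- \frac{44935}{272} \approx -165.2$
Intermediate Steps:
$d = 1$ ($d = -1 + 2 = 1$)
$v{\left(w \right)} = 3 + \frac{1}{17 w}$ ($v{\left(w \right)} = 3 + \frac{1}{w + w 4 \cdot 4} = 3 + \frac{1}{w + 4 w 4} = 3 + \frac{1}{w + 16 w} = 3 + \frac{1}{17 w}$)
$\left(-48 - 7\right) v{\left(q{\left(d + 3 \right)} \right)} = \left(-48 - 7\right) \left(3 + \frac{1}{17 \left(1 + 3\right)^{2}}\right) = - 55 \left(3 + \frac{1}{17 \cdot 4^{2}}\right) = - 55 \left(3 + \frac{1}{17 \cdot 16}\right) = - 55 \left(3 + \frac{1}{17} \cdot \frac{1}{16}\right) = - 55 \left(3 + \frac{1}{272}\right) = \left(-55\right) \frac{817}{272} = - \frac{44935}{272}$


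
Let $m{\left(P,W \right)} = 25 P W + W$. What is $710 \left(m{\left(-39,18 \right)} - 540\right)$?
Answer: $-12831120$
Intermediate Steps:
$m{\left(P,W \right)} = W + 25 P W$ ($m{\left(P,W \right)} = 25 P W + W = W + 25 P W$)
$710 \left(m{\left(-39,18 \right)} - 540\right) = 710 \left(18 \left(1 + 25 \left(-39\right)\right) - 540\right) = 710 \left(18 \left(1 - 975\right) - 540\right) = 710 \left(18 \left(-974\right) - 540\right) = 710 \left(-17532 - 540\right) = 710 \left(-18072\right) = -12831120$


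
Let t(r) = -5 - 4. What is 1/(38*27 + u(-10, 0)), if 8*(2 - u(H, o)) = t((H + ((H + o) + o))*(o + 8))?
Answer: 8/8233 ≈ 0.00097170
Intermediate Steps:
t(r) = -9
u(H, o) = 25/8 (u(H, o) = 2 - ⅛*(-9) = 2 + 9/8 = 25/8)
1/(38*27 + u(-10, 0)) = 1/(38*27 + 25/8) = 1/(1026 + 25/8) = 1/(8233/8) = 8/8233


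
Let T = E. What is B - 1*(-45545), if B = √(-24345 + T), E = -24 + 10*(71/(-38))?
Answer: 45545 + I*√8803954/19 ≈ 45545.0 + 156.17*I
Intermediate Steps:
E = -811/19 (E = -24 + 10*(71*(-1/38)) = -24 + 10*(-71/38) = -24 - 355/19 = -811/19 ≈ -42.684)
T = -811/19 ≈ -42.684
B = I*√8803954/19 (B = √(-24345 - 811/19) = √(-463366/19) = I*√8803954/19 ≈ 156.17*I)
B - 1*(-45545) = I*√8803954/19 - 1*(-45545) = I*√8803954/19 + 45545 = 45545 + I*√8803954/19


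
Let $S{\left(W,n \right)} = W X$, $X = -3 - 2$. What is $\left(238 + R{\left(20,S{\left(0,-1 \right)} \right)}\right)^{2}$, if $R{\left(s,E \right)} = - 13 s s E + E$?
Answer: $56644$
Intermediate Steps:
$X = -5$
$S{\left(W,n \right)} = - 5 W$ ($S{\left(W,n \right)} = W \left(-5\right) = - 5 W$)
$R{\left(s,E \right)} = E - 13 E s^{2}$ ($R{\left(s,E \right)} = - 13 s^{2} E + E = - 13 E s^{2} + E = E - 13 E s^{2}$)
$\left(238 + R{\left(20,S{\left(0,-1 \right)} \right)}\right)^{2} = \left(238 + \left(-5\right) 0 \left(1 - 13 \cdot 20^{2}\right)\right)^{2} = \left(238 + 0 \left(1 - 5200\right)\right)^{2} = \left(238 + 0 \left(-5199\right)\right)^{2} = \left(238 + 0\right)^{2} = 238^{2} = 56644$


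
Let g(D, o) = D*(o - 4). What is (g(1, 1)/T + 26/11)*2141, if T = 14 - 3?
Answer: 49243/11 ≈ 4476.6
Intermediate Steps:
T = 11
g(D, o) = D*(-4 + o)
(g(1, 1)/T + 26/11)*2141 = ((1*(-4 + 1))/11 + 26/11)*2141 = ((1*(-3))*(1/11) + 26*(1/11))*2141 = (-3*1/11 + 26/11)*2141 = (-3/11 + 26/11)*2141 = (23/11)*2141 = 49243/11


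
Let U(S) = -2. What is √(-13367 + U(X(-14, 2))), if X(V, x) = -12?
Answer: I*√13369 ≈ 115.62*I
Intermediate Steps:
√(-13367 + U(X(-14, 2))) = √(-13367 - 2) = √(-13369) = I*√13369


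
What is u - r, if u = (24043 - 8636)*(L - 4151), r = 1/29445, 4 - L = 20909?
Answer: -11366882785441/29445 ≈ -3.8604e+8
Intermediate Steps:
L = -20905 (L = 4 - 1*20909 = 4 - 20909 = -20905)
r = 1/29445 ≈ 3.3962e-5
u = -386037792 (u = (24043 - 8636)*(-20905 - 4151) = 15407*(-25056) = -386037792)
u - r = -386037792 - 1*1/29445 = -386037792 - 1/29445 = -11366882785441/29445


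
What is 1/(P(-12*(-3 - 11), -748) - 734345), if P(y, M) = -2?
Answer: -1/734347 ≈ -1.3618e-6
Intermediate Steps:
1/(P(-12*(-3 - 11), -748) - 734345) = 1/(-2 - 734345) = 1/(-734347) = -1/734347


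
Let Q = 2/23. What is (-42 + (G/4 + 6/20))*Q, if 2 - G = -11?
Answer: -769/230 ≈ -3.3435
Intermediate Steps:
G = 13 (G = 2 - 1*(-11) = 2 + 11 = 13)
Q = 2/23 (Q = 2*(1/23) = 2/23 ≈ 0.086957)
(-42 + (G/4 + 6/20))*Q = (-42 + (13/4 + 6/20))*(2/23) = (-42 + (13*(1/4) + 6*(1/20)))*(2/23) = (-42 + (13/4 + 3/10))*(2/23) = (-42 + 71/20)*(2/23) = -769/20*2/23 = -769/230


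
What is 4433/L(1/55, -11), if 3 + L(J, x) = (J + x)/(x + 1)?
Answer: -1219075/523 ≈ -2330.9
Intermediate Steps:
L(J, x) = -3 + (J + x)/(1 + x) (L(J, x) = -3 + (J + x)/(x + 1) = -3 + (J + x)/(1 + x))
4433/L(1/55, -11) = 4433/(((-3 + 1/55 - 2*(-11))/(1 - 11))) = 4433/(((-3 + 1/55 + 22)/(-10))) = 4433/((-1/10*1046/55)) = 4433/(-523/275) = 4433*(-275/523) = -1219075/523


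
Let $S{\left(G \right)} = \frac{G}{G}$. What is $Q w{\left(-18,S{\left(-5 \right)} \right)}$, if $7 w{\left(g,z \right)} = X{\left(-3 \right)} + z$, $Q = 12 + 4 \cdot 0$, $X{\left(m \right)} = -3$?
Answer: $- \frac{24}{7} \approx -3.4286$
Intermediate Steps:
$Q = 12$ ($Q = 12 + 0 = 12$)
$S{\left(G \right)} = 1$
$w{\left(g,z \right)} = - \frac{3}{7} + \frac{z}{7}$ ($w{\left(g,z \right)} = \frac{-3 + z}{7} = - \frac{3}{7} + \frac{z}{7}$)
$Q w{\left(-18,S{\left(-5 \right)} \right)} = 12 \left(- \frac{3}{7} + \frac{1}{7} \cdot 1\right) = 12 \left(- \frac{3}{7} + \frac{1}{7}\right) = 12 \left(- \frac{2}{7}\right) = - \frac{24}{7}$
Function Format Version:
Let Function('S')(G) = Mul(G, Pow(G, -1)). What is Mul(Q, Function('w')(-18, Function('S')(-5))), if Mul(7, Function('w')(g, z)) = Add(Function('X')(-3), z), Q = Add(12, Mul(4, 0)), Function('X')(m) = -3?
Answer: Rational(-24, 7) ≈ -3.4286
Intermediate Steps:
Q = 12 (Q = Add(12, 0) = 12)
Function('S')(G) = 1
Function('w')(g, z) = Add(Rational(-3, 7), Mul(Rational(1, 7), z)) (Function('w')(g, z) = Mul(Rational(1, 7), Add(-3, z)) = Add(Rational(-3, 7), Mul(Rational(1, 7), z)))
Mul(Q, Function('w')(-18, Function('S')(-5))) = Mul(12, Add(Rational(-3, 7), Mul(Rational(1, 7), 1))) = Mul(12, Add(Rational(-3, 7), Rational(1, 7))) = Mul(12, Rational(-2, 7)) = Rational(-24, 7)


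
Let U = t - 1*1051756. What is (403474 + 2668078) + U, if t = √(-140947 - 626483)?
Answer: 2019796 + 3*I*√85270 ≈ 2.0198e+6 + 876.03*I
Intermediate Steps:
t = 3*I*√85270 (t = √(-767430) = 3*I*√85270 ≈ 876.03*I)
U = -1051756 + 3*I*√85270 (U = 3*I*√85270 - 1*1051756 = 3*I*√85270 - 1051756 = -1051756 + 3*I*√85270 ≈ -1.0518e+6 + 876.03*I)
(403474 + 2668078) + U = (403474 + 2668078) + (-1051756 + 3*I*√85270) = 3071552 + (-1051756 + 3*I*√85270) = 2019796 + 3*I*√85270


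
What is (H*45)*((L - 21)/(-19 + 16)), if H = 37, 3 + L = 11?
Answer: 7215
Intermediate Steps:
L = 8 (L = -3 + 11 = 8)
(H*45)*((L - 21)/(-19 + 16)) = (37*45)*((8 - 21)/(-19 + 16)) = 1665*(-13/(-3)) = 1665*(-13*(-⅓)) = 1665*(13/3) = 7215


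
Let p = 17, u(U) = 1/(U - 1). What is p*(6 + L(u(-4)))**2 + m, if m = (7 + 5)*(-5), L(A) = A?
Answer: 12797/25 ≈ 511.88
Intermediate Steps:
u(U) = 1/(-1 + U)
m = -60 (m = 12*(-5) = -60)
p*(6 + L(u(-4)))**2 + m = 17*(6 + 1/(-1 - 4))**2 - 60 = 17*(6 + 1/(-5))**2 - 60 = 17*(6 - 1/5)**2 - 60 = 17*(29/5)**2 - 60 = 17*(841/25) - 60 = 14297/25 - 60 = 12797/25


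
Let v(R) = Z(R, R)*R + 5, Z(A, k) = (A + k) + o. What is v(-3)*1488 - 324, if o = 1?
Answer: 29436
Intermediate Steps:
Z(A, k) = 1 + A + k (Z(A, k) = (A + k) + 1 = 1 + A + k)
v(R) = 5 + R*(1 + 2*R) (v(R) = (1 + R + R)*R + 5 = (1 + 2*R)*R + 5 = R*(1 + 2*R) + 5 = 5 + R*(1 + 2*R))
v(-3)*1488 - 324 = (5 - 3*(1 + 2*(-3)))*1488 - 324 = (5 - 3*(1 - 6))*1488 - 324 = (5 - 3*(-5))*1488 - 324 = (5 + 15)*1488 - 324 = 20*1488 - 324 = 29760 - 324 = 29436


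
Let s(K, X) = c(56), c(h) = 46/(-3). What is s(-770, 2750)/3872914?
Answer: -23/5809371 ≈ -3.9591e-6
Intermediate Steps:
c(h) = -46/3 (c(h) = 46*(-⅓) = -46/3)
s(K, X) = -46/3
s(-770, 2750)/3872914 = -46/3/3872914 = -46/3*1/3872914 = -23/5809371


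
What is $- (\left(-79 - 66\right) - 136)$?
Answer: $281$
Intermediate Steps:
$- (\left(-79 - 66\right) - 136) = - (-145 - 136) = \left(-1\right) \left(-281\right) = 281$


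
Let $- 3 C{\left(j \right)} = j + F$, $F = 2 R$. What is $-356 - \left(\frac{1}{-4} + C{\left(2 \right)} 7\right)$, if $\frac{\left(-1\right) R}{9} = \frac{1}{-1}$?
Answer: $- \frac{3709}{12} \approx -309.08$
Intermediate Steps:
$R = 9$ ($R = - \frac{9}{-1} = \left(-9\right) \left(-1\right) = 9$)
$F = 18$ ($F = 2 \cdot 9 = 18$)
$C{\left(j \right)} = -6 - \frac{j}{3}$ ($C{\left(j \right)} = - \frac{j + 18}{3} = - \frac{18 + j}{3} = -6 - \frac{j}{3}$)
$-356 - \left(\frac{1}{-4} + C{\left(2 \right)} 7\right) = -356 - \left(\frac{1}{-4} + \left(-6 - \frac{2}{3}\right) 7\right) = -356 - \left(- \frac{1}{4} + \left(-6 - \frac{2}{3}\right) 7\right) = -356 - \left(- \frac{1}{4} - \frac{140}{3}\right) = -356 - - \frac{563}{12} = -356 + \frac{563}{12} = - \frac{3709}{12}$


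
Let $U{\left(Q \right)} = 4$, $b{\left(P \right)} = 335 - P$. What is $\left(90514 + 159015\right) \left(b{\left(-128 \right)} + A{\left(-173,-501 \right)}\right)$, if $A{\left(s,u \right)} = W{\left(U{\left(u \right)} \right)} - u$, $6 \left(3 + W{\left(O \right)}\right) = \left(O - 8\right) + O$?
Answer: $239797369$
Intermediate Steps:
$W{\left(O \right)} = - \frac{13}{3} + \frac{O}{3}$ ($W{\left(O \right)} = -3 + \frac{\left(O - 8\right) + O}{6} = -3 + \frac{\left(-8 + O\right) + O}{6} = -3 + \frac{-8 + 2 O}{6} = -3 + \left(- \frac{4}{3} + \frac{O}{3}\right) = - \frac{13}{3} + \frac{O}{3}$)
$A{\left(s,u \right)} = -3 - u$ ($A{\left(s,u \right)} = \left(- \frac{13}{3} + \frac{1}{3} \cdot 4\right) - u = \left(- \frac{13}{3} + \frac{4}{3}\right) - u = -3 - u$)
$\left(90514 + 159015\right) \left(b{\left(-128 \right)} + A{\left(-173,-501 \right)}\right) = \left(90514 + 159015\right) \left(\left(335 - -128\right) - -498\right) = 249529 \left(\left(335 + 128\right) + \left(-3 + 501\right)\right) = 249529 \left(463 + 498\right) = 249529 \cdot 961 = 239797369$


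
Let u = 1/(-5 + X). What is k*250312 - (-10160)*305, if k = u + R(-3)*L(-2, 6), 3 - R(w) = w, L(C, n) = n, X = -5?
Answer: 60425004/5 ≈ 1.2085e+7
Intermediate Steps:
R(w) = 3 - w
u = -1/10 (u = 1/(-5 - 5) = 1/(-10) = -1/10 ≈ -0.10000)
k = 359/10 (k = -1/10 + (3 - 1*(-3))*6 = -1/10 + (3 + 3)*6 = -1/10 + 6*6 = -1/10 + 36 = 359/10 ≈ 35.900)
k*250312 - (-10160)*305 = (359/10)*250312 - (-10160)*305 = 44931004/5 - 1*(-3098800) = 44931004/5 + 3098800 = 60425004/5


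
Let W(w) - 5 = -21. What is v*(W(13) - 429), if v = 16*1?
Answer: -7120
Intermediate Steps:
W(w) = -16 (W(w) = 5 - 21 = -16)
v = 16
v*(W(13) - 429) = 16*(-16 - 429) = 16*(-445) = -7120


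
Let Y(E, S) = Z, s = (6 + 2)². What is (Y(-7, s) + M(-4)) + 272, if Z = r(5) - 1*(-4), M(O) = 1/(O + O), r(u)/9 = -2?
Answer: 2063/8 ≈ 257.88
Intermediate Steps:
r(u) = -18 (r(u) = 9*(-2) = -18)
M(O) = 1/(2*O)
s = 64 (s = 8² = 64)
Z = -14 (Z = -18 - 1*(-4) = -18 + 4 = -14)
Y(E, S) = -14
(Y(-7, s) + M(-4)) + 272 = (-14 + (½)/(-4)) + 272 = (-14 + (½)*(-¼)) + 272 = (-14 - ⅛) + 272 = -113/8 + 272 = 2063/8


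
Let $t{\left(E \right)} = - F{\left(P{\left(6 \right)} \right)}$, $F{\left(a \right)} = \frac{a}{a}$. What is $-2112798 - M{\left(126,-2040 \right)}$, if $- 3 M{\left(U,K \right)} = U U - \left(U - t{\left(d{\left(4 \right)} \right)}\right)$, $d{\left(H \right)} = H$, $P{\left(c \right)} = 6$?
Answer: $- \frac{6322645}{3} \approx -2.1075 \cdot 10^{6}$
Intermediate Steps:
$F{\left(a \right)} = 1$
$t{\left(E \right)} = -1$ ($t{\left(E \right)} = \left(-1\right) 1 = -1$)
$M{\left(U,K \right)} = \frac{1}{3} - \frac{U^{2}}{3} + \frac{U}{3}$ ($M{\left(U,K \right)} = - \frac{U U - \left(1 + U\right)}{3} = - \frac{U^{2} - \left(1 + U\right)}{3} = - \frac{-1 + U^{2} - U}{3} = \frac{1}{3} - \frac{U^{2}}{3} + \frac{U}{3}$)
$-2112798 - M{\left(126,-2040 \right)} = -2112798 - \left(\frac{1}{3} - \frac{126^{2}}{3} + \frac{1}{3} \cdot 126\right) = -2112798 - \left(\frac{1}{3} - 5292 + 42\right) = -2112798 - - \frac{15749}{3} = -2112798 + \frac{15749}{3} = - \frac{6322645}{3}$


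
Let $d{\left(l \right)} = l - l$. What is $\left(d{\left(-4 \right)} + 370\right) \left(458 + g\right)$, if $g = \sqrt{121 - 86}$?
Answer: $169460 + 370 \sqrt{35} \approx 1.7165 \cdot 10^{5}$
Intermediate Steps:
$d{\left(l \right)} = 0$
$g = \sqrt{35} \approx 5.9161$
$\left(d{\left(-4 \right)} + 370\right) \left(458 + g\right) = \left(0 + 370\right) \left(458 + \sqrt{35}\right) = 370 \left(458 + \sqrt{35}\right) = 169460 + 370 \sqrt{35}$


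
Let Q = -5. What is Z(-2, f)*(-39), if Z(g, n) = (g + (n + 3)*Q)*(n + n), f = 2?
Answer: 4212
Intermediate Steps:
Z(g, n) = 2*n*(-15 + g - 5*n) (Z(g, n) = (g + (n + 3)*(-5))*(n + n) = (g + (3 + n)*(-5))*(2*n) = (g + (-15 - 5*n))*(2*n) = (-15 + g - 5*n)*(2*n) = 2*n*(-15 + g - 5*n))
Z(-2, f)*(-39) = (2*2*(-15 - 2 - 5*2))*(-39) = (2*2*(-15 - 2 - 10))*(-39) = (2*2*(-27))*(-39) = -108*(-39) = 4212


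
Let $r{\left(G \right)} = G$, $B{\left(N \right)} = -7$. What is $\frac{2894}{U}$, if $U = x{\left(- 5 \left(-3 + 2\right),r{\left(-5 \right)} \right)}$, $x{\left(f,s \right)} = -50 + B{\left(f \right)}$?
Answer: $- \frac{2894}{57} \approx -50.772$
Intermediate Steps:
$x{\left(f,s \right)} = -57$ ($x{\left(f,s \right)} = -50 - 7 = -57$)
$U = -57$
$\frac{2894}{U} = \frac{2894}{-57} = 2894 \left(- \frac{1}{57}\right) = - \frac{2894}{57}$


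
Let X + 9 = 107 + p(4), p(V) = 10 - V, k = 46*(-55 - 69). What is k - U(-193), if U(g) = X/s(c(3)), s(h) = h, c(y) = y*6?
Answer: -51388/9 ≈ -5709.8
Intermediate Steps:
c(y) = 6*y
k = -5704 (k = 46*(-124) = -5704)
X = 104 (X = -9 + (107 + (10 - 1*4)) = -9 + (107 + (10 - 4)) = -9 + (107 + 6) = -9 + 113 = 104)
U(g) = 52/9 (U(g) = 104/((6*3)) = 104/18 = 104*(1/18) = 52/9)
k - U(-193) = -5704 - 1*52/9 = -5704 - 52/9 = -51388/9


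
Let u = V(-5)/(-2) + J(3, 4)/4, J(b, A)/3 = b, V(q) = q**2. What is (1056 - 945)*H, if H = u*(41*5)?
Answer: -932955/4 ≈ -2.3324e+5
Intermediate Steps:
J(b, A) = 3*b
u = -41/4 (u = (-5)**2/(-2) + (3*3)/4 = 25*(-1/2) + 9*(1/4) = -25/2 + 9/4 = -41/4 ≈ -10.250)
H = -8405/4 (H = -1681*5/4 = -41/4*205 = -8405/4 ≈ -2101.3)
(1056 - 945)*H = (1056 - 945)*(-8405/4) = 111*(-8405/4) = -932955/4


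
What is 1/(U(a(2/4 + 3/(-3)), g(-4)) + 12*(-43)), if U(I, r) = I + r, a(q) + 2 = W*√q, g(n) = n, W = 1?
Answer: -1044/544969 - I*√2/544969 ≈ -0.0019157 - 2.595e-6*I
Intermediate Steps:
a(q) = -2 + √q (a(q) = -2 + 1*√q = -2 + √q)
1/(U(a(2/4 + 3/(-3)), g(-4)) + 12*(-43)) = 1/(((-2 + √(2/4 + 3/(-3))) - 4) + 12*(-43)) = 1/(((-2 + √(2*(¼) + 3*(-⅓))) - 4) - 516) = 1/(((-2 + √(½ - 1)) - 4) - 516) = 1/(((-2 + √(-½)) - 4) - 516) = 1/(((-2 + I*√2/2) - 4) - 516) = 1/((-6 + I*√2/2) - 516) = 1/(-522 + I*√2/2)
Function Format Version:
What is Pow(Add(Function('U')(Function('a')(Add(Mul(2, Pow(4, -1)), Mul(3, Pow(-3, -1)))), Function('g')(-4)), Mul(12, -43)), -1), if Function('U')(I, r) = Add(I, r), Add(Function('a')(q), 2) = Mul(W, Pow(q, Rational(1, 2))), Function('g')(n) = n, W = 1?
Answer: Add(Rational(-1044, 544969), Mul(Rational(-1, 544969), I, Pow(2, Rational(1, 2)))) ≈ Add(-0.0019157, Mul(-2.5950e-6, I))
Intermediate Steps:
Function('a')(q) = Add(-2, Pow(q, Rational(1, 2))) (Function('a')(q) = Add(-2, Mul(1, Pow(q, Rational(1, 2)))) = Add(-2, Pow(q, Rational(1, 2))))
Pow(Add(Function('U')(Function('a')(Add(Mul(2, Pow(4, -1)), Mul(3, Pow(-3, -1)))), Function('g')(-4)), Mul(12, -43)), -1) = Pow(Add(Add(Add(-2, Pow(Add(Mul(2, Pow(4, -1)), Mul(3, Pow(-3, -1))), Rational(1, 2))), -4), Mul(12, -43)), -1) = Pow(Add(Add(Add(-2, Pow(Add(Mul(2, Rational(1, 4)), Mul(3, Rational(-1, 3))), Rational(1, 2))), -4), -516), -1) = Pow(Add(Add(Add(-2, Pow(Add(Rational(1, 2), -1), Rational(1, 2))), -4), -516), -1) = Pow(Add(Add(Add(-2, Pow(Rational(-1, 2), Rational(1, 2))), -4), -516), -1) = Pow(Add(Add(Add(-2, Mul(Rational(1, 2), I, Pow(2, Rational(1, 2)))), -4), -516), -1) = Pow(Add(Add(-6, Mul(Rational(1, 2), I, Pow(2, Rational(1, 2)))), -516), -1) = Pow(Add(-522, Mul(Rational(1, 2), I, Pow(2, Rational(1, 2)))), -1)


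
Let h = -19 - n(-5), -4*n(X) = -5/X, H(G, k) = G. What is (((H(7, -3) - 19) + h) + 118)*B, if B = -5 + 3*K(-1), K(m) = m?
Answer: -698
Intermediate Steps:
n(X) = 5/(4*X) (n(X) = -(-5)/(4*X) = 5/(4*X))
B = -8 (B = -5 + 3*(-1) = -5 - 3 = -8)
h = -75/4 (h = -19 - 5/(4*(-5)) = -19 - 5*(-1)/(4*5) = -19 - 1*(-¼) = -19 + ¼ = -75/4 ≈ -18.750)
(((H(7, -3) - 19) + h) + 118)*B = (((7 - 19) - 75/4) + 118)*(-8) = ((-12 - 75/4) + 118)*(-8) = (-123/4 + 118)*(-8) = (349/4)*(-8) = -698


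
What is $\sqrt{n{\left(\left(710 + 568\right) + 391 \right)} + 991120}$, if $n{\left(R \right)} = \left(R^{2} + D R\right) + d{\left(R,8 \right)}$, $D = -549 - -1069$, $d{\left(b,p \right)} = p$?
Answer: $\sqrt{4644569} \approx 2155.1$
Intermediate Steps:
$D = 520$ ($D = -549 + 1069 = 520$)
$n{\left(R \right)} = 8 + R^{2} + 520 R$ ($n{\left(R \right)} = \left(R^{2} + 520 R\right) + 8 = 8 + R^{2} + 520 R$)
$\sqrt{n{\left(\left(710 + 568\right) + 391 \right)} + 991120} = \sqrt{\left(8 + \left(\left(710 + 568\right) + 391\right)^{2} + 520 \left(\left(710 + 568\right) + 391\right)\right) + 991120} = \sqrt{\left(8 + \left(1278 + 391\right)^{2} + 520 \left(1278 + 391\right)\right) + 991120} = \sqrt{\left(8 + 1669^{2} + 520 \cdot 1669\right) + 991120} = \sqrt{\left(8 + 2785561 + 867880\right) + 991120} = \sqrt{3653449 + 991120} = \sqrt{4644569}$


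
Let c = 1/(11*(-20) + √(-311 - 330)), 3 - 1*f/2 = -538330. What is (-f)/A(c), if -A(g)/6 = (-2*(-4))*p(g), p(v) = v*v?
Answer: 431567153310591/(8*(220 + I*√641)²) ≈ 1.0713e+9 - 2.4987e+8*I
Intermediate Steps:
f = 1076666 (f = 6 - 2*(-538330) = 6 + 1076660 = 1076666)
p(v) = v²
c = 1/(-220 + I*√641) (c = 1/(-220 + √(-641)) = 1/(-220 + I*√641) ≈ -0.004486 - 0.00051626*I)
A(g) = -48*g² (A(g) = -6*(-2*(-4))*g² = -48*g²)
(-f)/A(c) = (-1*1076666)/((-48*(-220/49041 - I*√641/49041)²)) = -(-538333)/(24*(-220/49041 - I*√641/49041)²) = 538333/(24*(-220/49041 - I*√641/49041)²)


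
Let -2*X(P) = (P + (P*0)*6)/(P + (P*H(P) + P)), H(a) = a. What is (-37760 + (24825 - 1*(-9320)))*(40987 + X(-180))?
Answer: -52747813395/356 ≈ -1.4817e+8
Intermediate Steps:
X(P) = -P/(2*(P² + 2*P)) (X(P) = -(P + (P*0)*6)/(2*(P + (P*P + P))) = -(P + 0*6)/(2*(P + (P² + P))) = -(P + 0)/(2*(P + (P + P²))) = -P/(2*(P² + 2*P)))
(-37760 + (24825 - 1*(-9320)))*(40987 + X(-180)) = (-37760 + (24825 - 1*(-9320)))*(40987 - 1/(4 + 2*(-180))) = (-37760 + (24825 + 9320))*(40987 - 1/(4 - 360)) = (-37760 + 34145)*(40987 - 1/(-356)) = -3615*(40987 - 1*(-1/356)) = -3615*(40987 + 1/356) = -3615*14591373/356 = -52747813395/356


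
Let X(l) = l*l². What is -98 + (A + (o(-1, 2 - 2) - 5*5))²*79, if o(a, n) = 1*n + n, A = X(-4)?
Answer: 625661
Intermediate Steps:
X(l) = l³
A = -64 (A = (-4)³ = -64)
o(a, n) = 2*n (o(a, n) = n + n = 2*n)
-98 + (A + (o(-1, 2 - 2) - 5*5))²*79 = -98 + (-64 + (2*(2 - 2) - 5*5))²*79 = -98 + (-64 + (2*0 - 25))²*79 = -98 + (-64 + (0 - 25))²*79 = -98 + (-64 - 25)²*79 = -98 + (-89)²*79 = -98 + 7921*79 = -98 + 625759 = 625661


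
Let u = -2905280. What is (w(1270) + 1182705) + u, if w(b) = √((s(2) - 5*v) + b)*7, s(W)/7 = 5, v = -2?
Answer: -1722575 + 7*√1315 ≈ -1.7223e+6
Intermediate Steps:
s(W) = 35 (s(W) = 7*5 = 35)
w(b) = 7*√(45 + b) (w(b) = √((35 - 5*(-2)) + b)*7 = √((35 + 10) + b)*7 = √(45 + b)*7 = 7*√(45 + b))
(w(1270) + 1182705) + u = (7*√(45 + 1270) + 1182705) - 2905280 = (7*√1315 + 1182705) - 2905280 = (1182705 + 7*√1315) - 2905280 = -1722575 + 7*√1315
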